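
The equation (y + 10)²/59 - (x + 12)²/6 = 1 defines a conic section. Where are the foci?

(-12, -10 - √65) and (-12, -10 + √65)

Center (-12, -10). The positive term is the y-term, so the transverse axis is vertical; a² = 59, b² = 6.
c² = a² + b² = 59 + 6 = 65, so c = √65.
Foci lie on the vertical axis through the center: (h, k ± c).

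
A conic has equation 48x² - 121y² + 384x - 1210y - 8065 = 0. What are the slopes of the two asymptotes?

4√3/11 and -4√3/11

Group: 48(x² + 8x) -121(y² + 10y) = 8065
Complete the square: 48(x + 4)² -121(y + 5)² = 8065 + 768 - 3025 = 5808
Divide through by 5808 to get (x + 4)²/121 - (y + 5)²/48 = 1.
Hyperbola, center (-4, -5), transverse axis horizontal; a² = 121, b² = 48.
For a horizontal hyperbola the asymptotes have slope ±b/a.
Here that is ±4√3/11.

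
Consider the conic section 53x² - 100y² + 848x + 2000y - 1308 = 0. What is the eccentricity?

Rearranging, 53(x² + 16x) -100(y² - 20y) = 1308.
Completing the square gives 53(x + 8)² -100(y - 10)² = 1308 + 3392 - 10000 = -5300.
Divide by -5300: (y - 10)²/53 - (x + 8)²/100 = 1
Hyperbola, center (-8, 10), transverse axis vertical; a² = 53, b² = 100.
c² = a² + b² = 153, so c = 3√17.
e = c/a = 3√17/√53 = 3√901/53.

e = 3√901/53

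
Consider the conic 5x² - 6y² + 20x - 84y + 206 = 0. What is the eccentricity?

Group the x- and y-terms: 5(x² + 4x) -6(y² + 14y) = -206
Complete the square in x and y: 5(x + 2)² -6(y + 7)² = -206 + 20 - 294 = -480
Divide by -480: (y + 7)²/80 - (x + 2)²/96 = 1
Hyperbola, center (-2, -7), transverse axis vertical; a² = 80, b² = 96.
c² = a² + b² = 176, so c = 4√11.
e = c/a = 4√11/4√5 = √55/5.

e = √55/5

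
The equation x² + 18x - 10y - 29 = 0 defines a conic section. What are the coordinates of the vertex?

(-9, -11)

Only x is squared. Complete the square in x: (x + 9)² = 10(y + 11).
Vertex (-9, -11); 4p = 10 so p = 5/2. Opens up.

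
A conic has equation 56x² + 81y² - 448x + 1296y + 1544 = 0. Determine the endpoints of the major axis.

(-5, -8) and (13, -8)

Rearranging, 56(x² - 8x) + 81(y² + 16y) = -1544.
Complete the square: 56(x - 4)² + 81(y + 8)² = -1544 + 896 + 5184 = 4536
Divide by 4536: (x - 4)²/81 + (y + 8)²/56 = 1
Ellipse, center (4, -8), major axis horizontal; a² = 81, b² = 56.
a = 9. Vertices at (h ± a, k).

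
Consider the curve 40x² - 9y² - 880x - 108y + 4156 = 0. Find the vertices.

40(x² - 22x) -9(y² + 12y) = -4156
Completing the square gives 40(x - 11)² -9(y + 6)² = -4156 + 4840 - 324 = 360.
Dividing both sides by 360: (x - 11)²/9 - (y + 6)²/40 = 1
Hyperbola, center (11, -6), transverse axis horizontal; a² = 9, b² = 40.
a = 3. Vertices at (h ± a, k).

(8, -6) and (14, -6)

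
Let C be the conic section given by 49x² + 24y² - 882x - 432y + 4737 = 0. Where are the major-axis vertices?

Collect terms: 49(x² - 18x) + 24(y² - 18y) = -4737
49(x - 9)² + 24(y - 9)² = -4737 + 3969 + 1944 = 1176
Dividing both sides by 1176: (x - 9)²/24 + (y - 9)²/49 = 1
Ellipse, center (9, 9), major axis vertical; a² = 49, b² = 24.
a = 7. Vertices at (h, k ± a).

(9, 2) and (9, 16)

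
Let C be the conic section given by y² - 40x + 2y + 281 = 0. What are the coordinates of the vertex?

Only y is squared. Complete the square in y: (y + 1)² = 40(x - 7).
Vertex (7, -1); 4p = 40 so p = 10. Opens right.

(7, -1)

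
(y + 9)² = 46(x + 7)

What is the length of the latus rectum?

46

Vertex (-7, -9); 4p = 46 so p = 23/2. Opens right.
Latus rectum length = |4p| = 46.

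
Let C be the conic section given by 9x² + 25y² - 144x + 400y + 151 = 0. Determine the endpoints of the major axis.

(-7, -8) and (23, -8)

9(x² - 16x) + 25(y² + 16y) = -151
9(x - 8)² + 25(y + 8)² = -151 + 576 + 1600 = 2025
Divide through by 2025 to get (x - 8)²/225 + (y + 8)²/81 = 1.
Ellipse, center (8, -8), major axis horizontal; a² = 225, b² = 81.
a = 15. Vertices at (h ± a, k).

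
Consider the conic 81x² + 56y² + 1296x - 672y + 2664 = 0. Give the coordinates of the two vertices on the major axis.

Collect terms: 81(x² + 16x) + 56(y² - 12y) = -2664
Complete the square: 81(x + 8)² + 56(y - 6)² = -2664 + 5184 + 2016 = 4536
Divide by 4536: (x + 8)²/56 + (y - 6)²/81 = 1
Ellipse, center (-8, 6), major axis vertical; a² = 81, b² = 56.
a = 9. Vertices at (h, k ± a).

(-8, -3) and (-8, 15)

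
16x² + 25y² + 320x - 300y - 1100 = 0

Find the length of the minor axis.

24

Collect terms: 16(x² + 20x) + 25(y² - 12y) = 1100
Completing the square gives 16(x + 10)² + 25(y - 6)² = 1100 + 1600 + 900 = 3600.
Divide through by 3600 to get (x + 10)²/225 + (y - 6)²/144 = 1.
Ellipse, center (-10, 6), major axis horizontal; a² = 225, b² = 144.
b² = 144 so b = 12; the minor axis has length 2b = 24.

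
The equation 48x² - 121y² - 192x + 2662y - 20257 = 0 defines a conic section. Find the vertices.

Rearranging, 48(x² - 4x) -121(y² - 22y) = 20257.
48(x - 2)² -121(y - 11)² = 20257 + 192 - 14641 = 5808
Divide through by 5808 to get (x - 2)²/121 - (y - 11)²/48 = 1.
Hyperbola, center (2, 11), transverse axis horizontal; a² = 121, b² = 48.
a = 11. Vertices at (h ± a, k).

(-9, 11) and (13, 11)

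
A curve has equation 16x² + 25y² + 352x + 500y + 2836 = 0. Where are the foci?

Collect terms: 16(x² + 22x) + 25(y² + 20y) = -2836
Complete the square: 16(x + 11)² + 25(y + 10)² = -2836 + 1936 + 2500 = 1600
Divide by 1600: (x + 11)²/100 + (y + 10)²/64 = 1
Ellipse, center (-11, -10), major axis horizontal; a² = 100, b² = 64.
c² = a² - b² = 100 - 64 = 36, so c = 6.
Foci lie on the horizontal axis through the center: (h ± c, k).

(-17, -10) and (-5, -10)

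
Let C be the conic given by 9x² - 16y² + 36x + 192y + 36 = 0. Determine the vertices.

(-2, 0) and (-2, 12)

Rearranging, 9(x² + 4x) -16(y² - 12y) = -36.
Complete the square: 9(x + 2)² -16(y - 6)² = -36 + 36 - 576 = -576
Divide by -576: (y - 6)²/36 - (x + 2)²/64 = 1
Hyperbola, center (-2, 6), transverse axis vertical; a² = 36, b² = 64.
a = 6. Vertices at (h, k ± a).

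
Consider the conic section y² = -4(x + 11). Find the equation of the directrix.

Vertex (-11, 0); 4p = -4 so p = -1. Opens left.
Directrix is the vertical line x = h − p = -11 − (-1) = -10.

x = -10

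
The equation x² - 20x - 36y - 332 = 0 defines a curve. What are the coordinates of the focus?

(10, -3)

Only x is squared. Complete the square in x: (x - 10)² = 36(y + 12).
Vertex (10, -12); 4p = 36 so p = 9. Opens up.
Focus is p units from the vertex along the axis: (h, k + p).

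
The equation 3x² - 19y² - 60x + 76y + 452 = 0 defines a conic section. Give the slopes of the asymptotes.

√57/19 and -√57/19

Collect terms: 3(x² - 20x) -19(y² - 4y) = -452
Completing the square gives 3(x - 10)² -19(y - 2)² = -452 + 300 - 76 = -228.
Dividing both sides by -228: (y - 2)²/12 - (x - 10)²/76 = 1
Hyperbola, center (10, 2), transverse axis vertical; a² = 12, b² = 76.
For a vertical hyperbola the asymptotes have slope ±a/b.
Here that is ±2√3/2√19 = ±√57/19.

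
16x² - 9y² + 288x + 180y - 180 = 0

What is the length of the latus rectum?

Group the x- and y-terms: 16(x² + 18x) -9(y² - 20y) = 180
16(x + 9)² -9(y - 10)² = 180 + 1296 - 900 = 576
Divide by 576: (x + 9)²/36 - (y - 10)²/64 = 1
Hyperbola, center (-9, 10), transverse axis horizontal; a² = 36, b² = 64.
Latus rectum length = 2b²/a = 2·64/6 = 64/3.

64/3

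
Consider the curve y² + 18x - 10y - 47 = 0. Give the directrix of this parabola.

x = 17/2

Only y is squared. Complete the square in y: (y - 5)² = -18(x - 4).
Vertex (4, 5); 4p = -18 so p = -9/2. Opens left.
Directrix is the vertical line x = h − p = 4 − (-9/2) = 17/2.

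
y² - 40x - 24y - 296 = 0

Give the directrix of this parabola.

x = -21

Only y is squared. Complete the square in y: (y - 12)² = 40(x + 11).
Vertex (-11, 12); 4p = 40 so p = 10. Opens right.
Directrix is the vertical line x = h − p = -11 − (10) = -21.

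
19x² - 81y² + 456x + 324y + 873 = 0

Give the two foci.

Collect terms: 19(x² + 24x) -81(y² - 4y) = -873
Complete the square in x and y: 19(x + 12)² -81(y - 2)² = -873 + 2736 - 324 = 1539
Dividing both sides by 1539: (x + 12)²/81 - (y - 2)²/19 = 1
Hyperbola, center (-12, 2), transverse axis horizontal; a² = 81, b² = 19.
c² = a² + b² = 81 + 19 = 100, so c = 10.
Foci lie on the horizontal axis through the center: (h ± c, k).

(-22, 2) and (-2, 2)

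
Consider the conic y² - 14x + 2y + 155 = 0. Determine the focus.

Only y is squared. Complete the square in y: (y + 1)² = 14(x - 11).
Vertex (11, -1); 4p = 14 so p = 7/2. Opens right.
Focus is p units from the vertex along the axis: (h + p, k).

(29/2, -1)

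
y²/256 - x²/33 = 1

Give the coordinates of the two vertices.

Center (0, 0). The positive term is the y-term, so the transverse axis is vertical; a² = 256, b² = 33.
a = 16. Vertices at (h, k ± a).

(0, -16) and (0, 16)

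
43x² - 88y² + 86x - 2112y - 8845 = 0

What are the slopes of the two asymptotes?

√946/44 and -√946/44

Rearranging, 43(x² + 2x) -88(y² + 24y) = 8845.
Complete the square in x and y: 43(x + 1)² -88(y + 12)² = 8845 + 43 - 12672 = -3784
Dividing both sides by -3784: (y + 12)²/43 - (x + 1)²/88 = 1
Hyperbola, center (-1, -12), transverse axis vertical; a² = 43, b² = 88.
For a vertical hyperbola the asymptotes have slope ±a/b.
Here that is ±√43/2√22 = ±√946/44.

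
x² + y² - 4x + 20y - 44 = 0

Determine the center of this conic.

Rearranging, (x² - 4x) + (y² + 20y) = 44.
(x - 2)² + (y + 10)² = 44 + 4 + 100 = 148
So (x - 2)² + (y + 10)² = 148.
Circle centered at (2, -10) with r² = 148.

(2, -10)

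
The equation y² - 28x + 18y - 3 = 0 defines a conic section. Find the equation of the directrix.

x = -10

Only y is squared. Complete the square in y: (y + 9)² = 28(x + 3).
Vertex (-3, -9); 4p = 28 so p = 7. Opens right.
Directrix is the vertical line x = h − p = -3 − (7) = -10.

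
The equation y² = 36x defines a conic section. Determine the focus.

(9, 0)

Vertex (0, 0); 4p = 36 so p = 9. Opens right.
Focus is p units from the vertex along the axis: (h + p, k).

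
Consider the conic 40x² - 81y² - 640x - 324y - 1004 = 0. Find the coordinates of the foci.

(-3, -2) and (19, -2)

Group: 40(x² - 16x) -81(y² + 4y) = 1004
Complete the square in x and y: 40(x - 8)² -81(y + 2)² = 1004 + 2560 - 324 = 3240
Divide by 3240: (x - 8)²/81 - (y + 2)²/40 = 1
Hyperbola, center (8, -2), transverse axis horizontal; a² = 81, b² = 40.
c² = a² + b² = 81 + 40 = 121, so c = 11.
Foci lie on the horizontal axis through the center: (h ± c, k).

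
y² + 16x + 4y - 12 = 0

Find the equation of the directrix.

Only y is squared. Complete the square in y: (y + 2)² = -16(x - 1).
Vertex (1, -2); 4p = -16 so p = -4. Opens left.
Directrix is the vertical line x = h − p = 1 − (-4) = 5.

x = 5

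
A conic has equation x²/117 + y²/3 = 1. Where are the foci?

(0 - √114, 0) and (0 + √114, 0)

Center (0, 0). The larger denominator 117 sits under the x-term, so the major axis is horizontal; a² = 117, b² = 3.
c² = a² - b² = 117 - 3 = 114, so c = √114.
Foci lie on the horizontal axis through the center: (h ± c, k).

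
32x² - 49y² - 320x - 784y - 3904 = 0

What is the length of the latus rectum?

64/7

Group the x- and y-terms: 32(x² - 10x) -49(y² + 16y) = 3904
Complete the square in x and y: 32(x - 5)² -49(y + 8)² = 3904 + 800 - 3136 = 1568
Dividing both sides by 1568: (x - 5)²/49 - (y + 8)²/32 = 1
Hyperbola, center (5, -8), transverse axis horizontal; a² = 49, b² = 32.
Latus rectum length = 2b²/a = 2·32/7 = 64/7.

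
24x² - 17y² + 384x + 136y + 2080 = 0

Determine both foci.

(-8, 4 - √82) and (-8, 4 + √82)

Group: 24(x² + 16x) -17(y² - 8y) = -2080
Completing the square gives 24(x + 8)² -17(y - 4)² = -2080 + 1536 - 272 = -816.
Divide by -816: (y - 4)²/48 - (x + 8)²/34 = 1
Hyperbola, center (-8, 4), transverse axis vertical; a² = 48, b² = 34.
c² = a² + b² = 48 + 34 = 82, so c = √82.
Foci lie on the vertical axis through the center: (h, k ± c).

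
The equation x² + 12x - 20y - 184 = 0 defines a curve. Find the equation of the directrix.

Only x is squared. Complete the square in x: (x + 6)² = 20(y + 11).
Vertex (-6, -11); 4p = 20 so p = 5. Opens up.
Directrix is the horizontal line y = k − p = -11 − (5) = -16.

y = -16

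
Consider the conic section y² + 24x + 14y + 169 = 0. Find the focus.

(-11, -7)

Only y is squared. Complete the square in y: (y + 7)² = -24(x + 5).
Vertex (-5, -7); 4p = -24 so p = -6. Opens left.
Focus is p units from the vertex along the axis: (h + p, k).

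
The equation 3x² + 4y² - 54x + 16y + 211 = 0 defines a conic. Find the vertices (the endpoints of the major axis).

(5, -2) and (13, -2)

Group: 3(x² - 18x) + 4(y² + 4y) = -211
3(x - 9)² + 4(y + 2)² = -211 + 243 + 16 = 48
Divide by 48: (x - 9)²/16 + (y + 2)²/12 = 1
Ellipse, center (9, -2), major axis horizontal; a² = 16, b² = 12.
a = 4. Vertices at (h ± a, k).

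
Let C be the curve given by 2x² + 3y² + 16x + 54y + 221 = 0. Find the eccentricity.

e = √3/3

Collect terms: 2(x² + 8x) + 3(y² + 18y) = -221
Completing the square gives 2(x + 4)² + 3(y + 9)² = -221 + 32 + 243 = 54.
Divide through by 54 to get (x + 4)²/27 + (y + 9)²/18 = 1.
Ellipse, center (-4, -9), major axis horizontal; a² = 27, b² = 18.
c² = a² - b² = 9, so c = 3.
e = c/a = 3/3√3 = √3/3.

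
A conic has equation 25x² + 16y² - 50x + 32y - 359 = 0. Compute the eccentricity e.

Group the x- and y-terms: 25(x² - 2x) + 16(y² + 2y) = 359
25(x - 1)² + 16(y + 1)² = 359 + 25 + 16 = 400
Divide by 400: (x - 1)²/16 + (y + 1)²/25 = 1
Ellipse, center (1, -1), major axis vertical; a² = 25, b² = 16.
c² = a² - b² = 9, so c = 3.
e = c/a = 3/5.

e = 3/5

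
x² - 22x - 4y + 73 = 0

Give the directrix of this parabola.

Only x is squared. Complete the square in x: (x - 11)² = 4(y + 12).
Vertex (11, -12); 4p = 4 so p = 1. Opens up.
Directrix is the horizontal line y = k − p = -12 − (1) = -13.

y = -13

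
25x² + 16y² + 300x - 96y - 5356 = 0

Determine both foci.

Rearranging, 25(x² + 12x) + 16(y² - 6y) = 5356.
Complete the square: 25(x + 6)² + 16(y - 3)² = 5356 + 900 + 144 = 6400
Divide through by 6400 to get (x + 6)²/256 + (y - 3)²/400 = 1.
Ellipse, center (-6, 3), major axis vertical; a² = 400, b² = 256.
c² = a² - b² = 400 - 256 = 144, so c = 12.
Foci lie on the vertical axis through the center: (h, k ± c).

(-6, -9) and (-6, 15)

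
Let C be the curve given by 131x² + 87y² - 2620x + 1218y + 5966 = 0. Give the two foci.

(10, -7 - 2√11) and (10, -7 + 2√11)

Collect terms: 131(x² - 20x) + 87(y² + 14y) = -5966
131(x - 10)² + 87(y + 7)² = -5966 + 13100 + 4263 = 11397
Divide by 11397: (x - 10)²/87 + (y + 7)²/131 = 1
Ellipse, center (10, -7), major axis vertical; a² = 131, b² = 87.
c² = a² - b² = 131 - 87 = 44, so c = 2√11.
Foci lie on the vertical axis through the center: (h, k ± c).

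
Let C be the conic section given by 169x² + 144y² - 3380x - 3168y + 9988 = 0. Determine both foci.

(10, 6) and (10, 16)

Group the x- and y-terms: 169(x² - 20x) + 144(y² - 22y) = -9988
Complete the square in x and y: 169(x - 10)² + 144(y - 11)² = -9988 + 16900 + 17424 = 24336
Dividing both sides by 24336: (x - 10)²/144 + (y - 11)²/169 = 1
Ellipse, center (10, 11), major axis vertical; a² = 169, b² = 144.
c² = a² - b² = 169 - 144 = 25, so c = 5.
Foci lie on the vertical axis through the center: (h, k ± c).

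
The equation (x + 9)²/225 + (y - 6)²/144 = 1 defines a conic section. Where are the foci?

Center (-9, 6). The larger denominator 225 sits under the x-term, so the major axis is horizontal; a² = 225, b² = 144.
c² = a² - b² = 225 - 144 = 81, so c = 9.
Foci lie on the horizontal axis through the center: (h ± c, k).

(-18, 6) and (0, 6)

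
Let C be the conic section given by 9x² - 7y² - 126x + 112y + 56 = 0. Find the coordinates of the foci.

(7, 4) and (7, 12)

9(x² - 14x) -7(y² - 16y) = -56
9(x - 7)² -7(y - 8)² = -56 + 441 - 448 = -63
Divide by -63: (y - 8)²/9 - (x - 7)²/7 = 1
Hyperbola, center (7, 8), transverse axis vertical; a² = 9, b² = 7.
c² = a² + b² = 9 + 7 = 16, so c = 4.
Foci lie on the vertical axis through the center: (h, k ± c).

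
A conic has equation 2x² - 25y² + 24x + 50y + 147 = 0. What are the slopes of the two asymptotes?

Rearranging, 2(x² + 12x) -25(y² - 2y) = -147.
Complete the square in x and y: 2(x + 6)² -25(y - 1)² = -147 + 72 - 25 = -100
Dividing both sides by -100: (y - 1)²/4 - (x + 6)²/50 = 1
Hyperbola, center (-6, 1), transverse axis vertical; a² = 4, b² = 50.
For a vertical hyperbola the asymptotes have slope ±a/b.
Here that is ±2/5√2 = ±√2/5.

√2/5 and -√2/5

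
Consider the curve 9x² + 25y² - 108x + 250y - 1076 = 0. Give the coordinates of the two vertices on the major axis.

Group the x- and y-terms: 9(x² - 12x) + 25(y² + 10y) = 1076
9(x - 6)² + 25(y + 5)² = 1076 + 324 + 625 = 2025
Dividing both sides by 2025: (x - 6)²/225 + (y + 5)²/81 = 1
Ellipse, center (6, -5), major axis horizontal; a² = 225, b² = 81.
a = 15. Vertices at (h ± a, k).

(-9, -5) and (21, -5)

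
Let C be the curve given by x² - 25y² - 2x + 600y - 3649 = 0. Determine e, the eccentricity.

e = √26/5

Group: (x² - 2x) -25(y² - 24y) = 3649
Complete the square: (x - 1)² -25(y - 12)² = 3649 + 1 - 3600 = 50
Divide by 50: (x - 1)²/50 - (y - 12)²/2 = 1
Hyperbola, center (1, 12), transverse axis horizontal; a² = 50, b² = 2.
c² = a² + b² = 52, so c = 2√13.
e = c/a = 2√13/5√2 = √26/5.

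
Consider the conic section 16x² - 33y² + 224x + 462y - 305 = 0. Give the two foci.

(-7, 0) and (-7, 14)

Collect terms: 16(x² + 14x) -33(y² - 14y) = 305
Completing the square gives 16(x + 7)² -33(y - 7)² = 305 + 784 - 1617 = -528.
Divide by -528: (y - 7)²/16 - (x + 7)²/33 = 1
Hyperbola, center (-7, 7), transverse axis vertical; a² = 16, b² = 33.
c² = a² + b² = 16 + 33 = 49, so c = 7.
Foci lie on the vertical axis through the center: (h, k ± c).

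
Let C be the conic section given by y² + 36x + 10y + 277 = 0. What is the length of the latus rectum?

Only y is squared. Complete the square in y: (y + 5)² = -36(x + 7).
Vertex (-7, -5); 4p = -36 so p = -9. Opens left.
Latus rectum length = |4p| = 36.

36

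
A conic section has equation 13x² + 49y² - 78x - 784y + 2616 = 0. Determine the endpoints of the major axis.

Collect terms: 13(x² - 6x) + 49(y² - 16y) = -2616
Complete the square in x and y: 13(x - 3)² + 49(y - 8)² = -2616 + 117 + 3136 = 637
Divide by 637: (x - 3)²/49 + (y - 8)²/13 = 1
Ellipse, center (3, 8), major axis horizontal; a² = 49, b² = 13.
a = 7. Vertices at (h ± a, k).

(-4, 8) and (10, 8)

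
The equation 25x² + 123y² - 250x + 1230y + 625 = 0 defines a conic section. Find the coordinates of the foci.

(5 - 7√2, -5) and (5 + 7√2, -5)

Rearranging, 25(x² - 10x) + 123(y² + 10y) = -625.
25(x - 5)² + 123(y + 5)² = -625 + 625 + 3075 = 3075
Divide through by 3075 to get (x - 5)²/123 + (y + 5)²/25 = 1.
Ellipse, center (5, -5), major axis horizontal; a² = 123, b² = 25.
c² = a² - b² = 123 - 25 = 98, so c = 7√2.
Foci lie on the horizontal axis through the center: (h ± c, k).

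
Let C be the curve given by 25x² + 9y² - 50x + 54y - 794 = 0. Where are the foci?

Group the x- and y-terms: 25(x² - 2x) + 9(y² + 6y) = 794
Completing the square gives 25(x - 1)² + 9(y + 3)² = 794 + 25 + 81 = 900.
Divide by 900: (x - 1)²/36 + (y + 3)²/100 = 1
Ellipse, center (1, -3), major axis vertical; a² = 100, b² = 36.
c² = a² - b² = 100 - 36 = 64, so c = 8.
Foci lie on the vertical axis through the center: (h, k ± c).

(1, -11) and (1, 5)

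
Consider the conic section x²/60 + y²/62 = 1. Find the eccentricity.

Center (0, 0). The larger denominator 62 sits under the y-term, so the major axis is vertical; a² = 62, b² = 60.
c² = a² - b² = 2, so c = √2.
e = c/a = √2/√62 = √31/31.

e = √31/31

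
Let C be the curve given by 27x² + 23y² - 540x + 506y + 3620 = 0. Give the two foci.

(10, -11 - 2√3) and (10, -11 + 2√3)

Rearranging, 27(x² - 20x) + 23(y² + 22y) = -3620.
Complete the square: 27(x - 10)² + 23(y + 11)² = -3620 + 2700 + 2783 = 1863
Dividing both sides by 1863: (x - 10)²/69 + (y + 11)²/81 = 1
Ellipse, center (10, -11), major axis vertical; a² = 81, b² = 69.
c² = a² - b² = 81 - 69 = 12, so c = 2√3.
Foci lie on the vertical axis through the center: (h, k ± c).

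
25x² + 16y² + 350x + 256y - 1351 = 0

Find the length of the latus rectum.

Rearranging, 25(x² + 14x) + 16(y² + 16y) = 1351.
Complete the square in x and y: 25(x + 7)² + 16(y + 8)² = 1351 + 1225 + 1024 = 3600
Divide through by 3600 to get (x + 7)²/144 + (y + 8)²/225 = 1.
Ellipse, center (-7, -8), major axis vertical; a² = 225, b² = 144.
Latus rectum length = 2b²/a = 2·144/15 = 96/5.

96/5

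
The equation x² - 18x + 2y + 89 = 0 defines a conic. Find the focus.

Only x is squared. Complete the square in x: (x - 9)² = -2(y + 4).
Vertex (9, -4); 4p = -2 so p = -1/2. Opens down.
Focus is p units from the vertex along the axis: (h, k + p).

(9, -9/2)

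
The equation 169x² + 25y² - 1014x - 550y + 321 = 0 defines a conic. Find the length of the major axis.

26

Group the x- and y-terms: 169(x² - 6x) + 25(y² - 22y) = -321
Complete the square: 169(x - 3)² + 25(y - 11)² = -321 + 1521 + 3025 = 4225
Divide through by 4225 to get (x - 3)²/25 + (y - 11)²/169 = 1.
Ellipse, center (3, 11), major axis vertical; a² = 169, b² = 25.
a² = 169 so a = 13; the major axis has length 2a = 26.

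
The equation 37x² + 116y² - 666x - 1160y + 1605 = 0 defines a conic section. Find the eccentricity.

Rearranging, 37(x² - 18x) + 116(y² - 10y) = -1605.
Complete the square: 37(x - 9)² + 116(y - 5)² = -1605 + 2997 + 2900 = 4292
Dividing both sides by 4292: (x - 9)²/116 + (y - 5)²/37 = 1
Ellipse, center (9, 5), major axis horizontal; a² = 116, b² = 37.
c² = a² - b² = 79, so c = √79.
e = c/a = √79/2√29 = √2291/58.

e = √2291/58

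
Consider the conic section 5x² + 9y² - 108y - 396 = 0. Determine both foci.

(-8, 6) and (8, 6)

Group the x- and y-terms: 5x² + 9(y² - 12y) = 396
Completing the square gives 5x² + 9(y - 6)² = 396 + 0 + 324 = 720.
Divide through by 720 to get x²/144 + (y - 6)²/80 = 1.
Ellipse, center (0, 6), major axis horizontal; a² = 144, b² = 80.
c² = a² - b² = 144 - 80 = 64, so c = 8.
Foci lie on the horizontal axis through the center: (h ± c, k).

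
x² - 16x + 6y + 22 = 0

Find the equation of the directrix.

Only x is squared. Complete the square in x: (x - 8)² = -6(y - 7).
Vertex (8, 7); 4p = -6 so p = -3/2. Opens down.
Directrix is the horizontal line y = k − p = 7 − (-3/2) = 17/2.

y = 17/2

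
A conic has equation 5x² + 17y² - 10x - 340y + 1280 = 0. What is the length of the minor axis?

Collect terms: 5(x² - 2x) + 17(y² - 20y) = -1280
Complete the square in x and y: 5(x - 1)² + 17(y - 10)² = -1280 + 5 + 1700 = 425
Divide by 425: (x - 1)²/85 + (y - 10)²/25 = 1
Ellipse, center (1, 10), major axis horizontal; a² = 85, b² = 25.
b² = 25 so b = 5; the minor axis has length 2b = 10.

10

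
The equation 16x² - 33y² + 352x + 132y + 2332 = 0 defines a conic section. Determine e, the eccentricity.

Collect terms: 16(x² + 22x) -33(y² - 4y) = -2332
Complete the square: 16(x + 11)² -33(y - 2)² = -2332 + 1936 - 132 = -528
Divide through by -528 to get (y - 2)²/16 - (x + 11)²/33 = 1.
Hyperbola, center (-11, 2), transverse axis vertical; a² = 16, b² = 33.
c² = a² + b² = 49, so c = 7.
e = c/a = 7/4.

e = 7/4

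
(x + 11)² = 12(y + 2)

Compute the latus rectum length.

12

Vertex (-11, -2); 4p = 12 so p = 3. Opens up.
Latus rectum length = |4p| = 12.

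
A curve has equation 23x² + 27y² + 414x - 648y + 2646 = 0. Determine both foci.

(-9 - 2√5, 12) and (-9 + 2√5, 12)

Group: 23(x² + 18x) + 27(y² - 24y) = -2646
Complete the square in x and y: 23(x + 9)² + 27(y - 12)² = -2646 + 1863 + 3888 = 3105
Divide through by 3105 to get (x + 9)²/135 + (y - 12)²/115 = 1.
Ellipse, center (-9, 12), major axis horizontal; a² = 135, b² = 115.
c² = a² - b² = 135 - 115 = 20, so c = 2√5.
Foci lie on the horizontal axis through the center: (h ± c, k).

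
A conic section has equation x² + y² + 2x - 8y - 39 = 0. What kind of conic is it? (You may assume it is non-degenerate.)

No xy term. Coefficients of x² and y² are A = 1, C = 1.
A = C (same sign) ⇒ circle.

circle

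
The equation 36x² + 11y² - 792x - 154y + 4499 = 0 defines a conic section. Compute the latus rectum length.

Rearranging, 36(x² - 22x) + 11(y² - 14y) = -4499.
Complete the square in x and y: 36(x - 11)² + 11(y - 7)² = -4499 + 4356 + 539 = 396
Divide by 396: (x - 11)²/11 + (y - 7)²/36 = 1
Ellipse, center (11, 7), major axis vertical; a² = 36, b² = 11.
Latus rectum length = 2b²/a = 2·11/6 = 11/3.

11/3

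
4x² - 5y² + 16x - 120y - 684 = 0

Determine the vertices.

(-2, -14) and (-2, -10)

Collect terms: 4(x² + 4x) -5(y² + 24y) = 684
4(x + 2)² -5(y + 12)² = 684 + 16 - 720 = -20
Dividing both sides by -20: (y + 12)²/4 - (x + 2)²/5 = 1
Hyperbola, center (-2, -12), transverse axis vertical; a² = 4, b² = 5.
a = 2. Vertices at (h, k ± a).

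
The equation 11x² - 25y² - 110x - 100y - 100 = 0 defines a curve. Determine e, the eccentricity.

Rearranging, 11(x² - 10x) -25(y² + 4y) = 100.
11(x - 5)² -25(y + 2)² = 100 + 275 - 100 = 275
Divide by 275: (x - 5)²/25 - (y + 2)²/11 = 1
Hyperbola, center (5, -2), transverse axis horizontal; a² = 25, b² = 11.
c² = a² + b² = 36, so c = 6.
e = c/a = 6/5.

e = 6/5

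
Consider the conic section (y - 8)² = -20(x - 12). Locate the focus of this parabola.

Vertex (12, 8); 4p = -20 so p = -5. Opens left.
Focus is p units from the vertex along the axis: (h + p, k).

(7, 8)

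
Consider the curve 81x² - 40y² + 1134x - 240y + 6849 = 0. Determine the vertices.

Rearranging, 81(x² + 14x) -40(y² + 6y) = -6849.
Complete the square in x and y: 81(x + 7)² -40(y + 3)² = -6849 + 3969 - 360 = -3240
Divide through by -3240 to get (y + 3)²/81 - (x + 7)²/40 = 1.
Hyperbola, center (-7, -3), transverse axis vertical; a² = 81, b² = 40.
a = 9. Vertices at (h, k ± a).

(-7, -12) and (-7, 6)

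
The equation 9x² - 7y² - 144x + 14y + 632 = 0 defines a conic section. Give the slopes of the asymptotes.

3√7/7 and -3√7/7

Group: 9(x² - 16x) -7(y² - 2y) = -632
9(x - 8)² -7(y - 1)² = -632 + 576 - 7 = -63
Divide by -63: (y - 1)²/9 - (x - 8)²/7 = 1
Hyperbola, center (8, 1), transverse axis vertical; a² = 9, b² = 7.
For a vertical hyperbola the asymptotes have slope ±a/b.
Here that is ±3/√7 = ±3√7/7.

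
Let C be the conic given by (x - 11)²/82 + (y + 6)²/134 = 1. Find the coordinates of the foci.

(11, -6 - 2√13) and (11, -6 + 2√13)

Center (11, -6). The larger denominator 134 sits under the y-term, so the major axis is vertical; a² = 134, b² = 82.
c² = a² - b² = 134 - 82 = 52, so c = 2√13.
Foci lie on the vertical axis through the center: (h, k ± c).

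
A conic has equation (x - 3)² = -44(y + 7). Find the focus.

(3, -18)

Vertex (3, -7); 4p = -44 so p = -11. Opens down.
Focus is p units from the vertex along the axis: (h, k + p).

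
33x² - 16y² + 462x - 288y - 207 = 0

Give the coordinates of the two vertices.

(-11, -9) and (-3, -9)

Collect terms: 33(x² + 14x) -16(y² + 18y) = 207
33(x + 7)² -16(y + 9)² = 207 + 1617 - 1296 = 528
Divide by 528: (x + 7)²/16 - (y + 9)²/33 = 1
Hyperbola, center (-7, -9), transverse axis horizontal; a² = 16, b² = 33.
a = 4. Vertices at (h ± a, k).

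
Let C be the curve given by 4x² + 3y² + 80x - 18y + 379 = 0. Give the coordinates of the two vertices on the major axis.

4(x² + 20x) + 3(y² - 6y) = -379
Complete the square: 4(x + 10)² + 3(y - 3)² = -379 + 400 + 27 = 48
Divide through by 48 to get (x + 10)²/12 + (y - 3)²/16 = 1.
Ellipse, center (-10, 3), major axis vertical; a² = 16, b² = 12.
a = 4. Vertices at (h, k ± a).

(-10, -1) and (-10, 7)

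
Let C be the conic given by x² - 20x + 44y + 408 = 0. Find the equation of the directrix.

y = 4

Only x is squared. Complete the square in x: (x - 10)² = -44(y + 7).
Vertex (10, -7); 4p = -44 so p = -11. Opens down.
Directrix is the horizontal line y = k − p = -7 − (-11) = 4.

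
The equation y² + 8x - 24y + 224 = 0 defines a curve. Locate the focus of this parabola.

Only y is squared. Complete the square in y: (y - 12)² = -8(x + 10).
Vertex (-10, 12); 4p = -8 so p = -2. Opens left.
Focus is p units from the vertex along the axis: (h + p, k).

(-12, 12)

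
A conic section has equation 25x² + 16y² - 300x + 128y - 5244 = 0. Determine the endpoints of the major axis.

(6, -24) and (6, 16)

Rearranging, 25(x² - 12x) + 16(y² + 8y) = 5244.
Complete the square in x and y: 25(x - 6)² + 16(y + 4)² = 5244 + 900 + 256 = 6400
Divide through by 6400 to get (x - 6)²/256 + (y + 4)²/400 = 1.
Ellipse, center (6, -4), major axis vertical; a² = 400, b² = 256.
a = 20. Vertices at (h, k ± a).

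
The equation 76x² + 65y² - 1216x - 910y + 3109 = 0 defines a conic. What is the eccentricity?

e = √209/38

Rearranging, 76(x² - 16x) + 65(y² - 14y) = -3109.
Completing the square gives 76(x - 8)² + 65(y - 7)² = -3109 + 4864 + 3185 = 4940.
Divide through by 4940 to get (x - 8)²/65 + (y - 7)²/76 = 1.
Ellipse, center (8, 7), major axis vertical; a² = 76, b² = 65.
c² = a² - b² = 11, so c = √11.
e = c/a = √11/2√19 = √209/38.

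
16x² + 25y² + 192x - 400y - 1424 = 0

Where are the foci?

(-15, 8) and (3, 8)

16(x² + 12x) + 25(y² - 16y) = 1424
Completing the square gives 16(x + 6)² + 25(y - 8)² = 1424 + 576 + 1600 = 3600.
Dividing both sides by 3600: (x + 6)²/225 + (y - 8)²/144 = 1
Ellipse, center (-6, 8), major axis horizontal; a² = 225, b² = 144.
c² = a² - b² = 225 - 144 = 81, so c = 9.
Foci lie on the horizontal axis through the center: (h ± c, k).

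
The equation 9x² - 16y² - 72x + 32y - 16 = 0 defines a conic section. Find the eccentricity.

Group the x- and y-terms: 9(x² - 8x) -16(y² - 2y) = 16
Complete the square in x and y: 9(x - 4)² -16(y - 1)² = 16 + 144 - 16 = 144
Dividing both sides by 144: (x - 4)²/16 - (y - 1)²/9 = 1
Hyperbola, center (4, 1), transverse axis horizontal; a² = 16, b² = 9.
c² = a² + b² = 25, so c = 5.
e = c/a = 5/4.

e = 5/4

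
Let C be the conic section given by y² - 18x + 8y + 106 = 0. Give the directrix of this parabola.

Only y is squared. Complete the square in y: (y + 4)² = 18(x - 5).
Vertex (5, -4); 4p = 18 so p = 9/2. Opens right.
Directrix is the vertical line x = h − p = 5 − (9/2) = 1/2.

x = 1/2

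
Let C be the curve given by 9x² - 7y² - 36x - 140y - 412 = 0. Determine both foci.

(2, -18) and (2, -2)

9(x² - 4x) -7(y² + 20y) = 412
Completing the square gives 9(x - 2)² -7(y + 10)² = 412 + 36 - 700 = -252.
Divide through by -252 to get (y + 10)²/36 - (x - 2)²/28 = 1.
Hyperbola, center (2, -10), transverse axis vertical; a² = 36, b² = 28.
c² = a² + b² = 36 + 28 = 64, so c = 8.
Foci lie on the vertical axis through the center: (h, k ± c).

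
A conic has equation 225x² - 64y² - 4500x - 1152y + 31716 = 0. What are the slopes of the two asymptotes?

15/8 and -15/8

Rearranging, 225(x² - 20x) -64(y² + 18y) = -31716.
Complete the square in x and y: 225(x - 10)² -64(y + 9)² = -31716 + 22500 - 5184 = -14400
Dividing both sides by -14400: (y + 9)²/225 - (x - 10)²/64 = 1
Hyperbola, center (10, -9), transverse axis vertical; a² = 225, b² = 64.
For a vertical hyperbola the asymptotes have slope ±a/b.
Here that is ±15/8.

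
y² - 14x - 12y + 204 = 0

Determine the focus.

Only y is squared. Complete the square in y: (y - 6)² = 14(x - 12).
Vertex (12, 6); 4p = 14 so p = 7/2. Opens right.
Focus is p units from the vertex along the axis: (h + p, k).

(31/2, 6)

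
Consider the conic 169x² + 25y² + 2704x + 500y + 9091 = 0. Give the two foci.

Group: 169(x² + 16x) + 25(y² + 20y) = -9091
Complete the square: 169(x + 8)² + 25(y + 10)² = -9091 + 10816 + 2500 = 4225
Divide by 4225: (x + 8)²/25 + (y + 10)²/169 = 1
Ellipse, center (-8, -10), major axis vertical; a² = 169, b² = 25.
c² = a² - b² = 169 - 25 = 144, so c = 12.
Foci lie on the vertical axis through the center: (h, k ± c).

(-8, -22) and (-8, 2)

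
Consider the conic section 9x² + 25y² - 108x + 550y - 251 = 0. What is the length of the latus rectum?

72/5

9(x² - 12x) + 25(y² + 22y) = 251
9(x - 6)² + 25(y + 11)² = 251 + 324 + 3025 = 3600
Divide through by 3600 to get (x - 6)²/400 + (y + 11)²/144 = 1.
Ellipse, center (6, -11), major axis horizontal; a² = 400, b² = 144.
Latus rectum length = 2b²/a = 2·144/20 = 72/5.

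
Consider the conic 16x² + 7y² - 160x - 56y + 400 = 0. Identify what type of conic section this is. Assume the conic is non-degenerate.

No xy term. Coefficients of x² and y² are A = 16, C = 7.
A and C have the same sign but A ≠ C ⇒ ellipse.

ellipse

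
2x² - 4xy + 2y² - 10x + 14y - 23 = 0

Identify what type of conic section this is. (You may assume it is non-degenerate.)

A = 2, B = -4, C = 2.
Discriminant B² − 4AC = (-4)² − 4·2·2 = 0.
B² − 4AC = 0 ⇒ parabola.

parabola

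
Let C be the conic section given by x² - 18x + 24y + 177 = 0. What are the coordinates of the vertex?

Only x is squared. Complete the square in x: (x - 9)² = -24(y + 4).
Vertex (9, -4); 4p = -24 so p = -6. Opens down.

(9, -4)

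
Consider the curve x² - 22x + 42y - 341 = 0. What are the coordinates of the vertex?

Only x is squared. Complete the square in x: (x - 11)² = -42(y - 11).
Vertex (11, 11); 4p = -42 so p = -21/2. Opens down.

(11, 11)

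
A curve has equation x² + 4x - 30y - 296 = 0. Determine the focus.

(-2, -5/2)

Only x is squared. Complete the square in x: (x + 2)² = 30(y + 10).
Vertex (-2, -10); 4p = 30 so p = 15/2. Opens up.
Focus is p units from the vertex along the axis: (h, k + p).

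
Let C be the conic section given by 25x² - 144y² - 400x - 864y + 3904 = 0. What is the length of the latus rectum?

25(x² - 16x) -144(y² + 6y) = -3904
25(x - 8)² -144(y + 3)² = -3904 + 1600 - 1296 = -3600
Dividing both sides by -3600: (y + 3)²/25 - (x - 8)²/144 = 1
Hyperbola, center (8, -3), transverse axis vertical; a² = 25, b² = 144.
Latus rectum length = 2b²/a = 2·144/5 = 288/5.

288/5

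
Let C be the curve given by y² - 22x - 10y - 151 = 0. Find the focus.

Only y is squared. Complete the square in y: (y - 5)² = 22(x + 8).
Vertex (-8, 5); 4p = 22 so p = 11/2. Opens right.
Focus is p units from the vertex along the axis: (h + p, k).

(-5/2, 5)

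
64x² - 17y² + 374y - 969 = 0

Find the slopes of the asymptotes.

8√17/17 and -8√17/17

Collect terms: 64x² -17(y² - 22y) = 969
Complete the square in x and y: 64x² -17(y - 11)² = 969 + 0 - 2057 = -1088
Divide by -1088: (y - 11)²/64 - x²/17 = 1
Hyperbola, center (0, 11), transverse axis vertical; a² = 64, b² = 17.
For a vertical hyperbola the asymptotes have slope ±a/b.
Here that is ±8/√17 = ±8√17/17.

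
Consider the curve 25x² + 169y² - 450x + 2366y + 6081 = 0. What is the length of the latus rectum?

Group: 25(x² - 18x) + 169(y² + 14y) = -6081
25(x - 9)² + 169(y + 7)² = -6081 + 2025 + 8281 = 4225
Divide through by 4225 to get (x - 9)²/169 + (y + 7)²/25 = 1.
Ellipse, center (9, -7), major axis horizontal; a² = 169, b² = 25.
Latus rectum length = 2b²/a = 2·25/13 = 50/13.

50/13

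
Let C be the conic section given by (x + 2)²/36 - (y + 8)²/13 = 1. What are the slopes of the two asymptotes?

Center (-2, -8). The positive term is the x-term, so the transverse axis is horizontal; a² = 36, b² = 13.
For a horizontal hyperbola the asymptotes have slope ±b/a.
Here that is ±√13/6.

√13/6 and -√13/6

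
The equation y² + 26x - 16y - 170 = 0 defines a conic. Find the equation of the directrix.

x = 31/2

Only y is squared. Complete the square in y: (y - 8)² = -26(x - 9).
Vertex (9, 8); 4p = -26 so p = -13/2. Opens left.
Directrix is the vertical line x = h − p = 9 − (-13/2) = 31/2.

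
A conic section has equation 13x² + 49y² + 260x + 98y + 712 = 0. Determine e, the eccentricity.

Group: 13(x² + 20x) + 49(y² + 2y) = -712
Completing the square gives 13(x + 10)² + 49(y + 1)² = -712 + 1300 + 49 = 637.
Divide through by 637 to get (x + 10)²/49 + (y + 1)²/13 = 1.
Ellipse, center (-10, -1), major axis horizontal; a² = 49, b² = 13.
c² = a² - b² = 36, so c = 6.
e = c/a = 6/7.

e = 6/7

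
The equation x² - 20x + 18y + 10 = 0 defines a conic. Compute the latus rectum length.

Only x is squared. Complete the square in x: (x - 10)² = -18(y - 5).
Vertex (10, 5); 4p = -18 so p = -9/2. Opens down.
Latus rectum length = |4p| = 18.

18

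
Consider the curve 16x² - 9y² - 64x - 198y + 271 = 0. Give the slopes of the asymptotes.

4/3 and -4/3

Collect terms: 16(x² - 4x) -9(y² + 22y) = -271
Complete the square: 16(x - 2)² -9(y + 11)² = -271 + 64 - 1089 = -1296
Dividing both sides by -1296: (y + 11)²/144 - (x - 2)²/81 = 1
Hyperbola, center (2, -11), transverse axis vertical; a² = 144, b² = 81.
For a vertical hyperbola the asymptotes have slope ±a/b.
Here that is ±12/9 = ±4/3.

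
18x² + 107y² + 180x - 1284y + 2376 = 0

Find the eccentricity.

Group the x- and y-terms: 18(x² + 10x) + 107(y² - 12y) = -2376
18(x + 5)² + 107(y - 6)² = -2376 + 450 + 3852 = 1926
Dividing both sides by 1926: (x + 5)²/107 + (y - 6)²/18 = 1
Ellipse, center (-5, 6), major axis horizontal; a² = 107, b² = 18.
c² = a² - b² = 89, so c = √89.
e = c/a = √89/√107 = √9523/107.

e = √9523/107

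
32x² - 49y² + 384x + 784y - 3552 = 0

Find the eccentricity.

e = 9/7

Group: 32(x² + 12x) -49(y² - 16y) = 3552
Completing the square gives 32(x + 6)² -49(y - 8)² = 3552 + 1152 - 3136 = 1568.
Dividing both sides by 1568: (x + 6)²/49 - (y - 8)²/32 = 1
Hyperbola, center (-6, 8), transverse axis horizontal; a² = 49, b² = 32.
c² = a² + b² = 81, so c = 9.
e = c/a = 9/7.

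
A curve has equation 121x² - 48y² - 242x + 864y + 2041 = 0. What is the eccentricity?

e = 13/11

Group: 121(x² - 2x) -48(y² - 18y) = -2041
Complete the square: 121(x - 1)² -48(y - 9)² = -2041 + 121 - 3888 = -5808
Divide through by -5808 to get (y - 9)²/121 - (x - 1)²/48 = 1.
Hyperbola, center (1, 9), transverse axis vertical; a² = 121, b² = 48.
c² = a² + b² = 169, so c = 13.
e = c/a = 13/11.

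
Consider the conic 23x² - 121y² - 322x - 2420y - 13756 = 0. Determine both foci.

Collect terms: 23(x² - 14x) -121(y² + 20y) = 13756
Complete the square: 23(x - 7)² -121(y + 10)² = 13756 + 1127 - 12100 = 2783
Divide through by 2783 to get (x - 7)²/121 - (y + 10)²/23 = 1.
Hyperbola, center (7, -10), transverse axis horizontal; a² = 121, b² = 23.
c² = a² + b² = 121 + 23 = 144, so c = 12.
Foci lie on the horizontal axis through the center: (h ± c, k).

(-5, -10) and (19, -10)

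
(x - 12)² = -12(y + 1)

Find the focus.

(12, -4)

Vertex (12, -1); 4p = -12 so p = -3. Opens down.
Focus is p units from the vertex along the axis: (h, k + p).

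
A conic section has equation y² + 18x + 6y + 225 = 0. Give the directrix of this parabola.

x = -15/2

Only y is squared. Complete the square in y: (y + 3)² = -18(x + 12).
Vertex (-12, -3); 4p = -18 so p = -9/2. Opens left.
Directrix is the vertical line x = h − p = -12 − (-9/2) = -15/2.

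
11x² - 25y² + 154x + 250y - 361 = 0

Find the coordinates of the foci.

Group the x- and y-terms: 11(x² + 14x) -25(y² - 10y) = 361
Completing the square gives 11(x + 7)² -25(y - 5)² = 361 + 539 - 625 = 275.
Divide by 275: (x + 7)²/25 - (y - 5)²/11 = 1
Hyperbola, center (-7, 5), transverse axis horizontal; a² = 25, b² = 11.
c² = a² + b² = 25 + 11 = 36, so c = 6.
Foci lie on the horizontal axis through the center: (h ± c, k).

(-13, 5) and (-1, 5)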